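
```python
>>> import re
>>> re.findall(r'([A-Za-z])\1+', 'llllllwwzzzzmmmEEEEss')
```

['l', 'w', 'z', 'm', 'E', 's']

A backreference is literal: `\1` must see the identical characters the first group matched.
Scanning left to right: at [0:6] match 'llllll', group 1 = 'l'; at [6:8] match 'ww', group 1 = 'w'; at [8:12] match 'zzzz', group 1 = 'z'; at [12:15] match 'mmm', group 1 = 'm'; at [15:19] match 'EEEE', group 1 = 'E'; ….
One capturing group, so `findall` returns just the captured substring from each match — 6 in all.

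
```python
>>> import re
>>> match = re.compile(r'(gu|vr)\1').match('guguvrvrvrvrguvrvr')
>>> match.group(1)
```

`\1` has to match the exact text group 1 already captured.
`re.match` won't scan ahead — the pattern has to work from the very first character.
The match spans [0:4] → 'gugu'.
Captured: group 1 = 'gu'.

'gu'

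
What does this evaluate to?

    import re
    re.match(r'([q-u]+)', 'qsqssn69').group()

'qsqss'

The pattern matches one or more of a character in [q-u] (captured).
`re.match` won't scan ahead — the pattern has to work from the very first character.
The match spans [0:5] → 'qsqss'.
Captured: group 1 = 'qsqss'.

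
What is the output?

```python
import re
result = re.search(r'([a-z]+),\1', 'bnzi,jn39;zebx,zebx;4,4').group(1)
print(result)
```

zebx

A backreference is literal: `\1` must see the identical characters the first group matched.
`search` walks the string left to right and returns the first match it finds.
The match spans [10:19] → 'zebx,zebx'.
Captured: group 1 = 'zebx'.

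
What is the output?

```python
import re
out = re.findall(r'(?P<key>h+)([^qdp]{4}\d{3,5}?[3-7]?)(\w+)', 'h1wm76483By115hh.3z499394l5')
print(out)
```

[('h', '1wm76483', 'By115hh')]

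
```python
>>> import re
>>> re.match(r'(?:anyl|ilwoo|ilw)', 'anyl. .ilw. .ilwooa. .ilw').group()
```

`re.match` won't scan ahead — the pattern has to work from the very first character.
The match spans [0:4] → 'anyl'.

'anyl'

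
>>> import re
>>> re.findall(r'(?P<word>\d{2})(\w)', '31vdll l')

[('31', 'v')]

This matches exactly 2 of a digit (captured as 'word'); then a word character (captured).
Scanning left to right: at [0:3] match '31v', groups = ('31', 'v').
2 groups means the one result is a tuple of 2 captured strings — 1 here.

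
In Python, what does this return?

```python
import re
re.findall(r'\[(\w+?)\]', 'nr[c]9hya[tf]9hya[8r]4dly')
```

['c', 'tf', '8r']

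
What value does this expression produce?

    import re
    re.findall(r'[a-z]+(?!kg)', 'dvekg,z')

`(?!…)`/`(?<!…)` only lets a position through if the neighbouring text does NOT match; no characters are consumed.
Scanning left to right: at [0:5] → 'dvekg'; at [6:7] → 'z'.
With no groups in the pattern, `findall` gives back each whole match — 2 here.

['dvekg', 'z']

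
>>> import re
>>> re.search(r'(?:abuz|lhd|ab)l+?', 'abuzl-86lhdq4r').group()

'abuzl'

`re.search` scans for the first position where the pattern succeeds.
The match spans [0:5] → 'abuzl'.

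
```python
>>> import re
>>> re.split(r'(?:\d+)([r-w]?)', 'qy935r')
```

With a capturing group present, the delimiter's captured portion is kept in the result list.

['qy', 'r', '']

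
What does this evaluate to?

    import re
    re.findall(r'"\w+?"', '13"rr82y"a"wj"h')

`findall` yields the raw match text (2 of them) because the pattern has no groups.

['"rr82y"', '"wj"']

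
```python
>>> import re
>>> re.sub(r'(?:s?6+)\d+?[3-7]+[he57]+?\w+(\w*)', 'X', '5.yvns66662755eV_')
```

'5.yvnX'

This matches optionally a literal 's', then one or more of a literal '6' (non-capturing group); then one or more of a digit (lazy); then one or more of a character in [3-7], then one or more of one of [he57] (lazy), then one or more of a word character; then zero or more of a word character (captured).
Matches: at [5:17] → 's66662755eV_'.
`sub` substitutes 'X' at each match site.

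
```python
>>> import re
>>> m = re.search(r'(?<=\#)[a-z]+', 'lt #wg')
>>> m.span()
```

(4, 6)

Because the assertion is zero-width, the text it checks is not consumed and won't appear in the result.
`re.search` scans for the first position where the pattern succeeds.
The match spans [4:6] → 'wg'.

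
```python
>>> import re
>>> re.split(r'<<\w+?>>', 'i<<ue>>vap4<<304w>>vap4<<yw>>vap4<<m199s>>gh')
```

Matches to split on: at [1:7] → '<<ue>>'; at [11:19] → '<<304w>>'; at [23:29] → '<<yw>>'; at [33:42] → '<<m199s>>'.
`split` removes every match and returns the 5 fragments in between.

['i', 'vap4', 'vap4', 'vap4', 'gh']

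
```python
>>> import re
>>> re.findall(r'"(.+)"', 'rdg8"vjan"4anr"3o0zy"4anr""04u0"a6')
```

['vjan"4anr"3o0zy"4anr""04u0']

Scanning left to right: at [4:32] match '"vjan"4anr"3o0zy"4anr""04u0"', group 1 = 'vjan"4anr"3o0zy"4anr""04u0'.
One capturing group, so `findall` returns just the captured substring from the one match — 1 in all.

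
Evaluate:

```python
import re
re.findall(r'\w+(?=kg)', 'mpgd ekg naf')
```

['e']

The lookaround is zero-width — it requires the adjacent text to match without consuming it, so the asserted text isn't part of the match.
Since nothing is captured, `findall` lists the 1 matched substring directly.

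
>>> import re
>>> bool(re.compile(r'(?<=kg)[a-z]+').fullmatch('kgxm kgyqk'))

The lookaround is zero-width — it requires the adjacent text to match without consuming it, so the asserted text isn't part of the match.
`fullmatch` succeeds only if the pattern covers the string from start to end.
Here there's no way to consume every character, so the call returns None, and `bool(None)` is False.

False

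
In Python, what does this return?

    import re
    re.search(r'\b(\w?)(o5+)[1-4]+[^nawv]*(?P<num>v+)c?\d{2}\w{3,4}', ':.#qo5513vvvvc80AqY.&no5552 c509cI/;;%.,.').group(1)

The match spans [3:19] → 'qo5513vvvvc80AqY'.
Captured: group 1 = 'q', group 2 = 'o55', group 3 = 'vvvv'.

'q'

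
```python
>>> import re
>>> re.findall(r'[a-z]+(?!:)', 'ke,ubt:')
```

A negative assertion filters positions out without eating any characters.
Matches: at [0:2] → 'ke'; at [3:5] → 'ub'.
`findall` yields the raw match text (2 of them) because the pattern has no groups.

['ke', 'ub']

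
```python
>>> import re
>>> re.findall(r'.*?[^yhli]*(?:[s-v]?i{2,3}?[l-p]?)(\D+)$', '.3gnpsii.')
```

This matches zero or more of any character (lazy), then zero or more of any character except [yhli]; then optionally a character in [s-v], then 2 to 3 of the literal 'i' (lazy), then optionally a character in [l-p] (non-capturing group); then one or more of a non-digit (captured); then anchored at the end.
Matches: at [0:9] match '.3gnpsii.', group 1 = '.'.
`findall` collects group 1 from the one match (1 total).

['.']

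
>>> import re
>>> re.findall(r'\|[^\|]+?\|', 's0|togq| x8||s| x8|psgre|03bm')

['|togq|', '|s|', '|psgre|']

Matches: at [2:8] → '|togq|'; at [12:15] → '|s|'; at [18:25] → '|psgre|'.
No capturing groups, so `findall` returns the 3 full match strings.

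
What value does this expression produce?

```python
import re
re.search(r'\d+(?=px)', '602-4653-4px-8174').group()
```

The lookaround is zero-width — it requires the adjacent text to match without consuming it, so the asserted text isn't part of the match.
The match spans [9:10] → '4'.

'4'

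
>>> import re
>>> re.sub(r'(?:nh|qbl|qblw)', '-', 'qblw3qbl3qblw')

'-w3-3-w'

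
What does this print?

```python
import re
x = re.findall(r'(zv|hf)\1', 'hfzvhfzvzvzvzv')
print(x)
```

['zv', 'zv']

The backreference `\1` re-matches whatever the first group consumed, character for character.
`findall` collects group 1 from each match (2 total).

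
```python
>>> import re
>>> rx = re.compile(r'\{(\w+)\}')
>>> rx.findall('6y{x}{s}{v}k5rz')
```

Walking the string: at [2:5] match '{x}', group 1 = 'x'; at [5:8] match '{s}', group 1 = 's'; at [8:11] match '{v}', group 1 = 'v'.
`findall` collects group 1 from each match (3 total).

['x', 's', 'v']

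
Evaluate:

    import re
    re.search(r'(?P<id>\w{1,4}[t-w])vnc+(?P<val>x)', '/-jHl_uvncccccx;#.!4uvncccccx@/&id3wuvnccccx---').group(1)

'jHl_u'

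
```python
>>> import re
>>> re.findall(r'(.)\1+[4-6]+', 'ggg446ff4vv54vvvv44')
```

['g', 'f', 'v', 'v']

`\1` is not a pattern — it's the concrete string captured by group 1, re-applied verbatim.
Walking the string: at [0:6] match 'ggg446', group 1 = 'g'; at [6:9] match 'ff4', group 1 = 'f'; at [9:13] match 'vv54', group 1 = 'v'; at [13:19] match 'vvvv44', group 1 = 'v'.
`findall` collects group 1 from each match (4 total).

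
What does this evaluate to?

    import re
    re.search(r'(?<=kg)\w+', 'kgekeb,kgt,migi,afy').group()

'ekeb'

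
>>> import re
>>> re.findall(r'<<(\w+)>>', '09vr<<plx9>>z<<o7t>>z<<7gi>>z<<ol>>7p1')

['plx9', 'o7t', '7gi', 'ol']

Scanning left to right: at [4:12] match '<<plx9>>', group 1 = 'plx9'; at [13:20] match '<<o7t>>', group 1 = 'o7t'; at [21:28] match '<<7gi>>', group 1 = '7gi'; at [29:35] match '<<ol>>', group 1 = 'ol'.
`findall` collects group 1 from each match (4 total).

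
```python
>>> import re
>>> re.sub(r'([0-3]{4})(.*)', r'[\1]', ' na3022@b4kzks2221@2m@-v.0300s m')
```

' na[3022]'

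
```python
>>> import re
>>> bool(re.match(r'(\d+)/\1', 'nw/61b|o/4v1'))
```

With `match`, the pattern is implicitly anchored at the beginning.
Here the string doesn't start with a match, so the call returns None, and `bool(None)` is False.

False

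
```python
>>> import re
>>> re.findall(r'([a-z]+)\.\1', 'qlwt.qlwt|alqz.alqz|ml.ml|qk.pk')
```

`\1` is not a pattern — it's the concrete string captured by group 1, re-applied verbatim.
Because there's exactly one group, `findall` drops the full match and keeps group 1 from each hit.

['qlwt', 'alqz', 'ml']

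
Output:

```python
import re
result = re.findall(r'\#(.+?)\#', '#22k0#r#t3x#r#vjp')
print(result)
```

['22k0', 't3x']

Walking the string: at [0:6] match '#22k0#', group 1 = '22k0'; at [7:12] match '#t3x#', group 1 = 't3x'.
With a single group, `findall` returns only what that group captured — 2 items.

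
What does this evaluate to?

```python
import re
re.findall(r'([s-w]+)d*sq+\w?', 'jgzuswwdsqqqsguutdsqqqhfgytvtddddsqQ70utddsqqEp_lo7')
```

`findall` collects group 1 from each match (4 total).

['usww', 'uut', 'tvt', 'ut']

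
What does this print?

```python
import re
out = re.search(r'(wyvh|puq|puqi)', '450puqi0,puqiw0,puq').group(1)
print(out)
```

puq

Alternation isn't longest-match — the leftmost alternative that fits at this position is chosen.
Unlike `match`, `search` isn't anchored — it looks for the pattern anywhere in the string.
The match spans [3:6] → 'puq'.
Captured: group 1 = 'puq'.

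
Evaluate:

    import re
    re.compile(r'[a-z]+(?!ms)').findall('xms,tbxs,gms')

The negative lookaround is zero-width — it rules out positions where the adjacent text would match, without consuming anything.
With no groups in the pattern, `findall` gives back each whole match — 3 here.

['xms', 'tbxs', 'gms']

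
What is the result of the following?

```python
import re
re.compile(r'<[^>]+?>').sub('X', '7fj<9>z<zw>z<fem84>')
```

Each match is replaced by 'X'.

'7fjXzXzX'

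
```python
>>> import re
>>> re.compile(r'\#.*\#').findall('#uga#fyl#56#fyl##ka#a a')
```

['#uga#fyl#56#fyl##ka#']

With no groups in the pattern, `findall` gives back each whole match — 1 here.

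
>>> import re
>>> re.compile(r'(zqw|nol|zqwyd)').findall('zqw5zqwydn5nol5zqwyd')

['zqw', 'zqw', 'nol', 'zqw']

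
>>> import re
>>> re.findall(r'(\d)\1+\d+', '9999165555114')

['9']

`\1` has to match the exact text group 1 already captured.
Walking the string: at [0:13] match '9999165555114', group 1 = '9'.
Because there's exactly one group, `findall` drops the full match and keeps group 1 from the one hit.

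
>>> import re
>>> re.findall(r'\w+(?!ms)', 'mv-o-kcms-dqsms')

`(?!…)`/`(?<!…)` only lets a position through if the neighbouring text does NOT match; no characters are consumed.
With no groups in the pattern, `findall` gives back each whole match — 4 here.

['mv', 'o', 'kcms', 'dqsms']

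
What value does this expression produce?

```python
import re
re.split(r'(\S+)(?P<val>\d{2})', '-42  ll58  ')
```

['', '-', '42', '  ', 'll', '58', '  ']

This matches one or more of a non-whitespace character (captured); then exactly 2 of a digit (captured as 'val').
`re.split` interleaves the captured-group text with the surrounding fragments.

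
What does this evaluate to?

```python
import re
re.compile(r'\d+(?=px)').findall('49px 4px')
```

['49', '4']

Lookahead/lookbehind check context without consuming it, so the matched span excludes the asserted characters.
Since nothing is captured, `findall` lists the 2 matched substrings directly.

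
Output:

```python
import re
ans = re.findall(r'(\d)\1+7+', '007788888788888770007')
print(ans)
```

['0', '8', '8', '0']

A backreference is literal: `\1` must see the identical characters the first group matched.
Scanning left to right: at [0:4] match '0077', group 1 = '0'; at [4:10] match '888887', group 1 = '8'; at [10:17] match '8888877', group 1 = '8'; at [17:21] match '0007', group 1 = '0'.
Because there's exactly one group, `findall` drops the full match and keeps group 1 from each hit.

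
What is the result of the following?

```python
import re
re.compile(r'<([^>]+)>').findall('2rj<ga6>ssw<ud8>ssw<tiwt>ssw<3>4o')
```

['ga6', 'ud8', 'tiwt', '3']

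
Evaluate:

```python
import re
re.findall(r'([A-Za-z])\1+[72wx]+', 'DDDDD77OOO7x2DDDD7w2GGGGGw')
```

['D', 'O', 'D', 'G']

`\1` has to match the exact text group 1 already captured.
`findall` collects group 1 from each match (4 total).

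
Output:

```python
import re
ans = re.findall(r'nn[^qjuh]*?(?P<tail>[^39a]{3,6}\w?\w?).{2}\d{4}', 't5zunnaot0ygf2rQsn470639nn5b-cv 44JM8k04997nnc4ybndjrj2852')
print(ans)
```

Pattern: the literal 'nn', then zero or more of any character except [qjuh] (lazy); then 3 to 6 of any character except [39a], then optionally a word character, then optionally a word character (captured as 'tail'); then exactly 2 of any character, then exactly 4 of a digit.
Matches: at [4:22] match 'nnaot0ygf2rQsn4706', group 1 = 't0ygf2rQ'; at [24:42] match 'nn5b-cv 44JM8k0499', group 1 = '-cv 44JM'; at [43:58] match 'nnc4ybndjrj2852', group 1 = 'c4ybndj'.
Because there's exactly one group, `findall` drops the full match and keeps group 1 from each hit.

['t0ygf2rQ', '-cv 44JM', 'c4ybndj']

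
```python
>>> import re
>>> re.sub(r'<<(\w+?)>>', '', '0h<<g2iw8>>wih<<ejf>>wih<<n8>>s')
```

Each match is replaced by ''.

'0hwihwihs'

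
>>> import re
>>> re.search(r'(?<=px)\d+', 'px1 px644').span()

The positive lookaround only admits positions where the adjacent text matches; those characters stay outside the span.
The match spans [2:3] → '1'.

(2, 3)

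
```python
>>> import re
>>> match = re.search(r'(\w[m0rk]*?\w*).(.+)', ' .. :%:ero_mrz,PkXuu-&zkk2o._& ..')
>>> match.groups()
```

The match spans [7:33] → 'ero_mrz,PkXuu-&zkk2o._& ..'.
Captured: group 1 = 'ero_mrz', group 2 = 'PkXuu-&zkk2o._& ..'.

('ero_mrz', 'PkXuu-&zkk2o._& ..')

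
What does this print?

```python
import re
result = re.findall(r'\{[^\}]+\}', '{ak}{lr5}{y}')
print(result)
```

Since nothing is captured, `findall` lists the 3 matched substrings directly.

['{ak}', '{lr5}', '{y}']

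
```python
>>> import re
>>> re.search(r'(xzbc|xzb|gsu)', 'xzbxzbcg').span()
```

(0, 3)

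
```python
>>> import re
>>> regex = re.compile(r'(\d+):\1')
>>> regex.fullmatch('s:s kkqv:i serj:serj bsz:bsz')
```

None

For `fullmatch`, every character of the input must be accounted for by the pattern.
Here the pattern can't cover the whole string, so the call returns None.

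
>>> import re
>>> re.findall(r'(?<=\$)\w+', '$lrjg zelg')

['lrjg']

The positive lookaround only admits positions where the adjacent text matches; those characters stay outside the span.
Walking the string: at [1:5] → 'lrjg'.
No capturing groups, so `findall` returns the 1 full match string.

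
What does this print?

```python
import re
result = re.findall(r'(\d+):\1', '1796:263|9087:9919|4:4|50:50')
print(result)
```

['4', '50']

`\1` has to match the exact text group 1 already captured.
`findall` collects group 1 from each match (2 total).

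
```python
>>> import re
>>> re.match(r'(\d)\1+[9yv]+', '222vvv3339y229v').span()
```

(0, 6)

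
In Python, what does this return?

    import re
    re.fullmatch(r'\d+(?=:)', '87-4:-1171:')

For `fullmatch`, every character of the input must be accounted for by the pattern.
Here the pattern can't cover the whole string, so the call returns None.

None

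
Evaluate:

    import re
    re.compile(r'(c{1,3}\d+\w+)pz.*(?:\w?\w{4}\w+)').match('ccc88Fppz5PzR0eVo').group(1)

'ccc88Fp'

This matches 1 to 3 of a literal 'c', then one or more of a digit, then one or more of a word character (captured); then the literal 'pz', then zero or more of any character; then optionally a word character, then exactly 4 of a word character, then one or more of a word character (non-capturing group).
`re.match` won't scan ahead — the pattern has to work from the very first character.
The match spans [0:17] → 'ccc88Fppz5PzR0eVo'.
Captured: group 1 = 'ccc88Fp'.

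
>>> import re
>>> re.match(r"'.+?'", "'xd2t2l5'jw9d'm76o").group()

Lazy quantifiers expand one character at a time until the remainder of the pattern can match.
`re.match` won't scan ahead — the pattern has to work from the very first character.
The match spans [0:9] → "'xd2t2l5'".

"'xd2t2l5'"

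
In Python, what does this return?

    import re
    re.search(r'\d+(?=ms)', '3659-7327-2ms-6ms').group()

Lookahead/lookbehind check context without consuming it, so the matched span excludes the asserted characters.
The match spans [10:11] → '2'.

'2'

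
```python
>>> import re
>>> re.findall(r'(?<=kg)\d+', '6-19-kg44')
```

['44']

The lookaround is zero-width — it requires the adjacent text to match without consuming it, so the asserted text isn't part of the match.
Matches: at [7:9] → '44'.
`findall` yields the raw match text (1 of them) because the pattern has no groups.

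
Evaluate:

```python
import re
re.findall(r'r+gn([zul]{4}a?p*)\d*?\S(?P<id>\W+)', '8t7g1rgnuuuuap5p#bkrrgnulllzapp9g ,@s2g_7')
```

[('uuuuap', '#')]

This matches one or more of a literal 'r', then the literal 'gn'; then exactly 4 of one of [zul], then optionally a literal 'a', then zero or more of a literal 'p' (captured); then zero or more of a digit (lazy), then a non-whitespace character; then one or more of a non-word character (captured as 'id').
Scanning left to right: at [5:17] match 'rgnuuuuap5p#', groups = ('uuuuap', '#').
`findall` packs the 2 group values into a tuple for every match.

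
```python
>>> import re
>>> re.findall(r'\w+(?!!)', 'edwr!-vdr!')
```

['edw', 'vd']

The negative lookahead/lookbehind blocks any match where the forbidden context is present.
Since nothing is captured, `findall` lists the 2 matched substrings directly.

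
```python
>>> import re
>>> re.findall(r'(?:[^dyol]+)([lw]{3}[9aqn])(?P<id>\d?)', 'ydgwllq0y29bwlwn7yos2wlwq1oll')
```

The pattern matches one or more of any character except [dyol] (non-capturing group); then exactly 3 of one of [lw], then one of [9aqn] (captured); then optionally a digit (captured as 'id').
Matches: at [2:8] match 'gwllq0', groups = ('wllq', '0'); at [9:17] match '29bwlwn7', groups = ('wlwn', '7'); at [19:26] match 's2wlwq1', groups = ('wlwq', '1').
With 2 capturing groups, `findall` returns a 2-tuple per match.

[('wllq', '0'), ('wlwn', '7'), ('wlwq', '1')]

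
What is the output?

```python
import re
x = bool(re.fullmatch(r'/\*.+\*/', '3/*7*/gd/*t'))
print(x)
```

`fullmatch` succeeds only if the pattern covers the string from start to end.
Here the pattern can't cover the whole string, so the call returns None, and `bool(None)` is False.

False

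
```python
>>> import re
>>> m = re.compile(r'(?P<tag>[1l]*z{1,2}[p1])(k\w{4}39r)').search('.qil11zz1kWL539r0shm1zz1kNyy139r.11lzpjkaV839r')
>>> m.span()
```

(20, 32)

Pattern: zero or more of one of [1l], then 1 to 2 of a literal 'z', then one of [p1] (captured as 'tag'); then a literal 'k', then exactly 4 of a word character, then the literal '39r' (captured).
`search` walks the string left to right and returns the first match it finds.
The match spans [20:32] → '1zz1kNyy139r'.
Captured: group 1 = '1zz1', group 2 = 'kNyy139r'.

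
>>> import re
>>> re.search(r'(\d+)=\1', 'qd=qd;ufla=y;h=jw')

`\1` is not a pattern — it's the concrete string captured by group 1, re-applied verbatim.
`re.search` tries every starting position until one works.
Here no position works, so the call returns None.

None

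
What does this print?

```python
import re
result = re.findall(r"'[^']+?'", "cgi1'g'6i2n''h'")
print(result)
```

No capturing groups, so `findall` returns the 2 full match strings.

["'g'", "'h'"]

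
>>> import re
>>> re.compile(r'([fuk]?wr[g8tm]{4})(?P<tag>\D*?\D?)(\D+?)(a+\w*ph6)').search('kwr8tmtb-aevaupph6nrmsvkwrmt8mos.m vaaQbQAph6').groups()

The pattern matches optionally one of [fuk], then the literal 'wr', then exactly 4 of one of [g8tm] (captured); then zero or more of a non-digit (lazy), then optionally a non-digit (captured as 'tag'); then one or more of a non-digit (lazy) (captured); then one or more of the literal 'a', then zero or more of a word character, then the literal 'ph6' (captured).
The `?` after the quantifier makes it lazy — it takes as little as possible before letting the rest of the pattern try.
`re.search` tries every starting position until one works.
The match spans [0:18] → 'kwr8tmtb-aevaupph6'.
Captured: group 1 = 'kwr8tmt', group 2 = 'b', group 3 = '-', group 4 = 'aevaupph6'.

('kwr8tmt', 'b', '-', 'aevaupph6')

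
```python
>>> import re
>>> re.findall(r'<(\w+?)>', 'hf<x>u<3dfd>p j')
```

Walking the string: at [2:5] match '<x>', group 1 = 'x'; at [6:12] match '<3dfd>', group 1 = '3dfd'.
`findall` collects group 1 from each match (2 total).

['x', '3dfd']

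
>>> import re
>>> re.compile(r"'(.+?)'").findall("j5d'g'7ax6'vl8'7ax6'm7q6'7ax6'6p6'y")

['g', 'vl8', 'm7q6', '6p6']

Because the quantifier is non-greedy, it stops expanding at the earliest point where the rest of the pattern can succeed.
With a single group, `findall` returns only what that group captured — 4 items.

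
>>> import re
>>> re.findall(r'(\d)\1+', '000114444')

['0', '1', '4']

A backreference is literal: `\1` must see the identical characters the first group matched.
Walking the string: at [0:3] match '000', group 1 = '0'; at [3:5] match '11', group 1 = '1'; at [5:9] match '4444', group 1 = '4'.
With a single group, `findall` returns only what that group captured — 3 items.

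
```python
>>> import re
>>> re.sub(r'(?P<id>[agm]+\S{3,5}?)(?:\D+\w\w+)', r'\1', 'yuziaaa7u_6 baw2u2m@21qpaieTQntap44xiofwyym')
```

'yuziaaa7u_6@21qpaieT'

Lazy quantifiers expand one character at a time until the remainder of the pattern can match.
The replacement refers to a captured group, so each match is rewritten using its own captured text.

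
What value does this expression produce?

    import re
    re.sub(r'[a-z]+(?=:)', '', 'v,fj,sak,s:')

Lookahead/lookbehind check context without consuming it, so the matched span excludes the asserted characters.
Each match is replaced by ''.

'v,fj,sak,:'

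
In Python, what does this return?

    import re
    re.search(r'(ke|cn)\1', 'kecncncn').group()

'cncn'

`\1` is not a pattern — it's the concrete string captured by group 1, re-applied verbatim.
The match spans [2:6] → 'cncn'.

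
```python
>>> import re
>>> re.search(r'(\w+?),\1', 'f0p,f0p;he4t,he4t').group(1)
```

The match spans [0:7] → 'f0p,f0p'.
Captured: group 1 = 'f0p'.

'f0p'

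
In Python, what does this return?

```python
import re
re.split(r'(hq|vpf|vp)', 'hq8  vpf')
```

['', 'hq', '8  ', 'vpf', '']

Alternation tries branches left to right and keeps the first one that lets the overall match succeed at that position.
Matches to split on: at [0:2] → 'hq'; at [5:8] → 'vpf'.
Because the pattern has a capturing group, `split` also inserts each captured text between the pieces.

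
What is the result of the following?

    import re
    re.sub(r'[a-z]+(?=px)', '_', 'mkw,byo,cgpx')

Lookahead/lookbehind check context without consuming it, so the matched span excludes the asserted characters.
Each match is replaced by '_'.

'mkw,byo,_px'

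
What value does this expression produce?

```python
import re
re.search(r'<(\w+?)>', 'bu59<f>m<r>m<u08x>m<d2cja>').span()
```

The match spans [4:7] → '<f>'.

(4, 7)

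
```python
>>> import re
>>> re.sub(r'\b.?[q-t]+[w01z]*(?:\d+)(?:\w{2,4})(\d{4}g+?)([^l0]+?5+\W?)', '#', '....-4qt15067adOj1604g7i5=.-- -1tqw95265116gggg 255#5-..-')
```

Pattern: a word boundary (`\b`, zero-width); then optionally any character, then one or more of a character in [q-t], then zero or more of one of [w01z]; then one or more of a digit (non-capturing group); then 2 to 4 of a word character (non-capturing group); then exactly 4 of a digit, then one or more of the literal 'g' (lazy) (captured); then one or more of any character except [l0] (lazy), then one or more of a literal '5', then optionally a non-word character (captured).
A `+?`/`*?`/`{m,n}?` starts at its minimum and grows only as far as needed for what follows to match.
Matches: at [5:26] → '4qt15067adOj1604g7i5='; at [31:52] → '1tqw95265116gggg 255#'.
`sub` substitutes '#' at each match site.

'....-#.-- -#5-..-'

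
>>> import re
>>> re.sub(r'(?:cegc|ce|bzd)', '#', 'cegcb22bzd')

`|` is ordered: at each position the engine commits to the first alternative that works.
Matches: at [0:4] → 'cegc'; at [7:10] → 'bzd'.
Each match is replaced by '#'.

'#b22#'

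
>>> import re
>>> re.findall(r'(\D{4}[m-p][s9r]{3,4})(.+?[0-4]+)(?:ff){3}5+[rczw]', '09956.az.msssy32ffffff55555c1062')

[('.az.msss', 'y32')]

Pattern: exactly 4 of a non-digit, then a character in [m-p], then 3 to 4 of one of [s9r] (captured); then one or more of any character (lazy), then one or more of a character in [0-4] (captured); then the literal 'ff' repeated 3 times, then one or more of the literal '5', then one of [rczw].
Matches: at [5:28] match '.az.msssy32ffffff55555c', groups = ('.az.msss', 'y32').
Multiple groups make `findall` return tuples — one 2-tuple for the one match.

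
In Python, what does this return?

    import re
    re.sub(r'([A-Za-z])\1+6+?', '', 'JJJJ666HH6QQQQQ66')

'666'

A backreference is literal: `\1` must see the identical characters the first group matched.
Each match is replaced by ''.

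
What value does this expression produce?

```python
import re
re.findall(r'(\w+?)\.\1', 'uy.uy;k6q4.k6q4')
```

['uy', 'k6q4']

A backreference is literal: `\1` must see the identical characters the first group matched.
Matches: at [0:5] match 'uy.uy', group 1 = 'uy'; at [6:15] match 'k6q4.k6q4', group 1 = 'k6q4'.
Because there's exactly one group, `findall` drops the full match and keeps group 1 from each hit.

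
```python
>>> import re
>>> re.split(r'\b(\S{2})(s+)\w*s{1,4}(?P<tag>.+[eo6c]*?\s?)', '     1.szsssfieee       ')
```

['     ', '1.', 's', 'fieee       ', '']

This matches a word boundary (`\b`, zero-width); then exactly 2 of a non-whitespace character (captured); then one or more of a literal 's' (captured); then zero or more of a word character, then 1 to 4 of a literal 's'; then one or more of any character, then zero or more of one of [eo6c] (lazy), then optionally whitespace (captured as 'tag').
Matches to split on: at [5:24] → '1.szsssfieee       '.
Because the pattern has a capturing group, `split` also inserts each captured text between the pieces.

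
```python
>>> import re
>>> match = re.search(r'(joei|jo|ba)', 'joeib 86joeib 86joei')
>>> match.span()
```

(0, 4)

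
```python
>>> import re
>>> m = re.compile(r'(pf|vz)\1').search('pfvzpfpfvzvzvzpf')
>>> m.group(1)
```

'pf'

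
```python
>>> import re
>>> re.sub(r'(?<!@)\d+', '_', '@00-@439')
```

The negative lookaround is zero-width — it rules out positions where the adjacent text would match, without consuming anything.
Matches: at [2:3] → '0'; at [6:8] → '39'.
Every occurrence is swapped for '_'.

'@0_-@4_'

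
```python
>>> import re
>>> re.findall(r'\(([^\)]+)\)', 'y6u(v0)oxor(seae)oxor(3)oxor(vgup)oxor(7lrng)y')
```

Matches: at [3:7] match '(v0)', group 1 = 'v0'; at [11:17] match '(seae)', group 1 = 'seae'; at [21:24] match '(3)', group 1 = '3'; at [28:34] match '(vgup)', group 1 = 'vgup'; at [38:45] match '(7lrng)', group 1 = '7lrng'.
Because there's exactly one group, `findall` drops the full match and keeps group 1 from each hit.

['v0', 'seae', '3', 'vgup', '7lrng']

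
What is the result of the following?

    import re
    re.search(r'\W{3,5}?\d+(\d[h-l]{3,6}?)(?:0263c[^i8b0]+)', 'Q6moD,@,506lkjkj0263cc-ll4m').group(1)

'6lkjkj'

The pattern matches 3 to 5 of a non-word character (lazy), then one or more of a digit; then a digit, then 3 to 6 of a character in [h-l] (lazy) (captured); then the literal '02', then the literal '63c', then one or more of any character except [i8b0] (non-capturing group).
`re.search` scans for the first position where the pattern succeeds.
The match spans [5:27] → ',@,506lkjkj0263cc-ll4m'.
Captured: group 1 = '6lkjkj'.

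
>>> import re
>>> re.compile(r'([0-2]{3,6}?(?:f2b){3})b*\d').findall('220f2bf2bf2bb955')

['220f2bf2bf2b']

With a single group, `findall` returns only what that group captured — 1 item.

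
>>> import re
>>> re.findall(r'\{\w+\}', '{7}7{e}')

['{7}', '{e}']

Walking the string: at [0:3] → '{7}'; at [4:7] → '{e}'.
No capturing groups, so `findall` returns the 2 full match strings.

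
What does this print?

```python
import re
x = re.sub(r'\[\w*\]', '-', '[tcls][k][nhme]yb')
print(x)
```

---yb

Matches: at [0:6] → '[tcls]'; at [6:9] → '[k]'; at [9:15] → '[nhme]'.
Each match is replaced by '-'.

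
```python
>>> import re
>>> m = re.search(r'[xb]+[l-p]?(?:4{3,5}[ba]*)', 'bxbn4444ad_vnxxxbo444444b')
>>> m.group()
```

'bxbn4444a'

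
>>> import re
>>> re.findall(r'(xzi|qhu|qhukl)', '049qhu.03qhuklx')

['qhu', 'qhu']

Alternation isn't longest-match — the leftmost alternative that fits at this position is chosen.
Scanning left to right: at [3:6] match 'qhu', group 1 = 'qhu'; at [9:12] match 'qhu', group 1 = 'qhu'.
One capturing group, so `findall` returns just the captured substring from each match — 2 in all.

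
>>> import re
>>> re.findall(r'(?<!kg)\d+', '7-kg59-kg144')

The negative lookaround is zero-width — it rules out positions where the adjacent text would match, without consuming anything.
Since nothing is captured, `findall` lists the 3 matched substrings directly.

['7', '9', '44']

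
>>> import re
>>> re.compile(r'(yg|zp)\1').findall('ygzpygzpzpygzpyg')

['zp']

`\1` is not a pattern — it's the concrete string captured by group 1, re-applied verbatim.
With a single group, `findall` returns only what that group captured — 1 item.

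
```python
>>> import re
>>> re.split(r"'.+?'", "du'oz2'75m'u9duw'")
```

['du', '75m', '']

A `+?`/`*?`/`{m,n}?` starts at its minimum and grows only as far as needed for what follows to match.
The string is cut at each match, leaving 3 pieces.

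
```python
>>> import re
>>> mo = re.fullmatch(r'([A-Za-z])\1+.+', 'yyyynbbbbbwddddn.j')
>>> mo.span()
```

(0, 18)

The backreference `\1` re-matches whatever the first group consumed, character for character.
`re.fullmatch` requires the pattern to consume the entire string.
The match spans [0:18] → 'yyyynbbbbbwddddn.j'.
Captured: group 1 = 'y'.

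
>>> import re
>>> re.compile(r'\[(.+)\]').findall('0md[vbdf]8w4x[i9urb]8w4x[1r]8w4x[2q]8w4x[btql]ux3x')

['vbdf]8w4x[i9urb]8w4x[1r]8w4x[2q]8w4x[btql']

With a single group, `findall` returns only what that group captured — 1 item.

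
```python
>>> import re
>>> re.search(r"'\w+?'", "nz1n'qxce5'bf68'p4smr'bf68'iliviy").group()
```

`re.search` scans for the first position where the pattern succeeds.
The match spans [4:11] → "'qxce5'".

"'qxce5'"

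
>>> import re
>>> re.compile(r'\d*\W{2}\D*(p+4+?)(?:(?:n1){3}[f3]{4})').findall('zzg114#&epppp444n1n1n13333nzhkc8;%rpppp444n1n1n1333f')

['p444', 'p444']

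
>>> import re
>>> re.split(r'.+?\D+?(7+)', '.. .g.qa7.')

['', '7', '.']

With a capturing group present, the delimiter's captured portion is kept in the result list.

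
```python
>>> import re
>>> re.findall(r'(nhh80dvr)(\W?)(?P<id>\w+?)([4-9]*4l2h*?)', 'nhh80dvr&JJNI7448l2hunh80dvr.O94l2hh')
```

[]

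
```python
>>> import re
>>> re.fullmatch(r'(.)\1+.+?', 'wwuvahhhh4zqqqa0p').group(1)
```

The match spans [0:17] → 'wwuvahhhh4zqqqa0p'.
Captured: group 1 = 'w'.

'w'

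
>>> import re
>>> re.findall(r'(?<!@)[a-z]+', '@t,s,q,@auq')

['s', 'q', 'uq']

`(?!…)`/`(?<!…)` only lets a position through if the neighbouring text does NOT match; no characters are consumed.
Scanning left to right: at [3:4] → 's'; at [5:6] → 'q'; at [9:11] → 'uq'.
No capturing groups, so `findall` returns the 3 full match strings.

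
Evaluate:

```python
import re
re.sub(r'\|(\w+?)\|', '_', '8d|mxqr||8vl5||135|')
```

'8d___'

Matches: at [2:8] → '|mxqr|'; at [8:14] → '|8vl5|'; at [14:19] → '|135|'.
Every occurrence is swapped for '_'.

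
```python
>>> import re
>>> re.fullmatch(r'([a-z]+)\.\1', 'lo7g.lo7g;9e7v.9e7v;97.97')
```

The backreference `\1` re-matches whatever the first group consumed, character for character.
`fullmatch` succeeds only if the pattern covers the string from start to end.
Here the pattern can't cover the whole string, so the call returns None.

None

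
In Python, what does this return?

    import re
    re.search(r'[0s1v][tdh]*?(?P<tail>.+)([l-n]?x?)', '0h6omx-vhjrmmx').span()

(0, 14)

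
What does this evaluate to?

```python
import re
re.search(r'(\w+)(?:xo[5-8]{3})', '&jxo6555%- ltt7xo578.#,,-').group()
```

The pattern matches one or more of a word character (captured); then the literal 'xo', then exactly 3 of a character in [5-8] (non-capturing group).
`re.search` tries every starting position until one works.
The match spans [1:7] → 'jxo655'.
Captured: group 1 = 'j'.

'jxo655'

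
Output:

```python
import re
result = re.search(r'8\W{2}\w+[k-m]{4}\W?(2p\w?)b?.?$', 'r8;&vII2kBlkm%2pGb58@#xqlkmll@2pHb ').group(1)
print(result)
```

The match spans [19:35] → '8@#xqlkmll@2pHb '.
Captured: group 1 = '2pH'.

2pH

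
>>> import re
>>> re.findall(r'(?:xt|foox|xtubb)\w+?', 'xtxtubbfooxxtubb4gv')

['xtx', 'fooxx']

Scanning left to right: at [0:3] → 'xtx'; at [7:12] → 'fooxx'.
`findall` yields the raw match text (2 of them) because the pattern has no groups.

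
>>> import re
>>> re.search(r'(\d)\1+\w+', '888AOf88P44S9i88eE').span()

After group 1 captures some text, `\1` only succeeds where that same text appears again.
Unlike `match`, `search` isn't anchored — it looks for the pattern anywhere in the string.
The match spans [0:18] → '888AOf88P44S9i88eE'.
Captured: group 1 = '8'.

(0, 18)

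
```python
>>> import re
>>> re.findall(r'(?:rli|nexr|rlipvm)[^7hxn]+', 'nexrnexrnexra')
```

['nexra']

Scanning left to right: at [8:13] → 'nexra'.
No capturing groups, so `findall` returns the 1 full match string.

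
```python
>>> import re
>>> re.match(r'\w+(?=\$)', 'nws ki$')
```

Because the assertion is zero-width, the text it checks is not consumed and won't appear in the result.
`re.match` won't scan ahead — the pattern has to work from the very first character.
Here position 0 doesn't satisfy it, so the call returns None.

None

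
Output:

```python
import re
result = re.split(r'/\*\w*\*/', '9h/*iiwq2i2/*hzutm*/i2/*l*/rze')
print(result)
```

['9h/*iiwq2i2', 'i2', 'rze']

Matches to split on: at [11:20] → '/*hzutm*/'; at [22:27] → '/*l*/'.
Each match becomes a cut point; 3 segments remain.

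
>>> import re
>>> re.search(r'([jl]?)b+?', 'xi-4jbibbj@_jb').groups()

('j',)

The match spans [4:6] → 'jb'.
Captured: group 1 = 'j'.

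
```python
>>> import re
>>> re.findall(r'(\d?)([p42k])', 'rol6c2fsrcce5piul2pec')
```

[('', '2'), ('5', 'p'), ('2', 'p')]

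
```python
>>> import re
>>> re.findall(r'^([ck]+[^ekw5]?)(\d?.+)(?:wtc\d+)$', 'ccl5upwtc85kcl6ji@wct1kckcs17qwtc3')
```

[('ccl', '5upwtc85kcl6ji@wct1kckcs17q')]

Pattern: anchored at the start of the string; then one or more of one of [ck], then optionally any character except [ekw5] (captured); then optionally a digit, then one or more of any character (captured); then the literal 'wtc', then one or more of a digit (non-capturing group); then anchored at the end.
Walking the string: at [0:34] match 'ccl5upwtc85kcl6ji@wct1kckcs17qwtc3', groups = ('ccl', '5upwtc85kcl6ji@wct1kckcs17q').
With 2 capturing groups, `findall` returns a 2-tuple per match.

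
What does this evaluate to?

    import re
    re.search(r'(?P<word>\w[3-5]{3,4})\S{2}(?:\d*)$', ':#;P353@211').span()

(3, 11)

The match spans [3:11] → 'P353@211'.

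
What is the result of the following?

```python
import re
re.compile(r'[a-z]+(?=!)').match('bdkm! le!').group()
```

'bdkm'

The `(?=…)`/`(?<=…)` assertion just peeks at neighbouring text; it doesn't advance the match position.
`re.match` only tries the pattern at the start of the string.
The match spans [0:4] → 'bdkm'.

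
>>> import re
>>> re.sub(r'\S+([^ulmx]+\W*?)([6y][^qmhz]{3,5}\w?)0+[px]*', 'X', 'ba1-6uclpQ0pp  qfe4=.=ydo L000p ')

'X '

Every occurrence is swapped for 'X'.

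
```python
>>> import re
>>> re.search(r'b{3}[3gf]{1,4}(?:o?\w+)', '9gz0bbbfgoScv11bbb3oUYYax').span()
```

The match spans [4:25] → 'bbbfgoScv11bbb3oUYYax'.

(4, 25)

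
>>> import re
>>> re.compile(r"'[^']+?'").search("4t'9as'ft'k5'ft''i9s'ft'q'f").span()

(2, 7)

`re.search` tries every starting position until one works.
The match spans [2:7] → "'9as'".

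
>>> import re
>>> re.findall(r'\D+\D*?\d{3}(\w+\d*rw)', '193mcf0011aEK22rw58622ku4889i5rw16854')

['1aEK22rw58622ku4889i5rw']

The pattern matches one or more of a non-digit; then zero or more of a non-digit (lazy), then exactly 3 of a digit; then one or more of a word character, then zero or more of a digit, then the literal 'rw' (captured).
Matches: at [3:32] match 'mcf0011aEK22rw58622ku4889i5rw', group 1 = '1aEK22rw58622ku4889i5rw'.
Because there's exactly one group, `findall` drops the full match and keeps group 1 from the one hit.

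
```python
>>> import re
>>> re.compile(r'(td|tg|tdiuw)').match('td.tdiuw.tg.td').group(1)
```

'td'

With `match`, the pattern is implicitly anchored at the beginning.
The match spans [0:2] → 'td'.
Captured: group 1 = 'td'.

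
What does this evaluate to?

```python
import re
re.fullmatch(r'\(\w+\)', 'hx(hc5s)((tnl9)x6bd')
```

None

For `fullmatch`, every character of the input must be accounted for by the pattern.
Here the pattern can't cover the whole string, so the call returns None.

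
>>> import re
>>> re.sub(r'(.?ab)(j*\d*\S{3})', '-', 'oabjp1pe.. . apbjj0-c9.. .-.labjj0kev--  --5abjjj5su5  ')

'-e.. . apbjj0-c9.. .-.---  ---  '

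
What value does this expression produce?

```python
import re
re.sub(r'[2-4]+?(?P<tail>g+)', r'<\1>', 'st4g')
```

Pattern: one or more of a character in [2-4] (lazy); then one or more of a literal 'g' (captured as 'tail').
`\1` in the replacement pulls in group 1's text for each match.

'st<g>'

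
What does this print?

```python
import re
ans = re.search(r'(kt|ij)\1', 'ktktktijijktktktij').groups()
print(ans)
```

('kt',)

`\1` has to match the exact text group 1 already captured.
Unlike `match`, `search` isn't anchored — it looks for the pattern anywhere in the string.
The match spans [0:4] → 'ktkt'.
Captured: group 1 = 'kt'.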